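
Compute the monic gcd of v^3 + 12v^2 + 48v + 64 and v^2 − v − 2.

Repeated division with remainder:
  v^3 + 12v^2 + 48v + 64 = (v + 13)(v^2 − v − 2) + (63v + 90)
  v^2 − v − 2 = ((1/63)v − 17/441)(63v + 90) + (72/49)
  63v + 90 = ((343/8)v + 245/4)(72/49) + (0)
The last nonzero remainder is the constant 72/49, so the polynomials are coprime and gcd = 1.

1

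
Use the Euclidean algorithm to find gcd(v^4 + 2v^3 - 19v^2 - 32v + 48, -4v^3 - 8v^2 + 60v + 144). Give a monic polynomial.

v^2 - v - 12

Apply the Euclidean algorithm:
  v^4 + 2v^3 - 19v^2 - 32v + 48 = (-(1/4)v)(-4v^3 - 8v^2 + 60v + 144) + (-4v^2 + 4v + 48)
  -4v^3 - 8v^2 + 60v + 144 = (v + 3)(-4v^2 + 4v + 48) + (0)
Last nonzero remainder: -4v^2 + 4v + 48. Dividing through by -4 gives the monic gcd v^2 - v - 12.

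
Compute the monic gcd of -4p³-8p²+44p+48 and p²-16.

p+4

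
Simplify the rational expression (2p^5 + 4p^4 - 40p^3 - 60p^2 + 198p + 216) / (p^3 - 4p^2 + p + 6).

Apply the Euclidean algorithm:
  2p^5 + 4p^4 - 40p^3 - 60p^2 + 198p + 216 = (2p^2 + 12p + 6)(p^3 - 4p^2 + p + 6) + (-60p^2 + 120p + 180)
  p^3 - 4p^2 + p + 6 = (-(1/60)p + 1/30)(-60p^2 + 120p + 180) + (0)
Last nonzero remainder: -60p^2 + 120p + 180. Dividing through by -60 gives the monic gcd p^2 - 2p - 3.
Cancel p^2 - 2p - 3 from numerator and denominator to get the reduced form.

(2p^3 + 8p^2 - 18p - 72)/(p - 2)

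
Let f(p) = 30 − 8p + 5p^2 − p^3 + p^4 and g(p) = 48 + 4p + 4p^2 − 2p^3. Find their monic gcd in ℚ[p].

6 + 2p + p^2

By polynomial division,
  p^4 − p^3 + 5p^2 − 8p + 30 = (−(1/2)p − 1/2)(−2p^3 + 4p^2 + 4p + 48) + (9p^2 + 18p + 54)
  −2p^3 + 4p^2 + 4p + 48 = (−(2/9)p + 8/9)(9p^2 + 18p + 54) + (0)
Last nonzero remainder: 9p^2 + 18p + 54. Dividing through by 9 gives the monic gcd p^2 + 2p + 6.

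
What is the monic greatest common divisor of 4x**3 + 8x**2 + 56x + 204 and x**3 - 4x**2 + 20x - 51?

x**2 - x + 17

By polynomial division,
  4x**3 + 8x**2 + 56x + 204 = (4)(x**3 - 4x**2 + 20x - 51) + (24x**2 - 24x + 408)
  x**3 - 4x**2 + 20x - 51 = ((1/24)x - 1/8)(24x**2 - 24x + 408) + (0)
Last nonzero remainder: 24x**2 - 24x + 408. Dividing through by 24 gives the monic gcd x**2 - x + 17.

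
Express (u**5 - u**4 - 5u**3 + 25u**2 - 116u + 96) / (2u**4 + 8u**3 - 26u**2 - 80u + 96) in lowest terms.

(u**2 - u + 8)/(2u + 8)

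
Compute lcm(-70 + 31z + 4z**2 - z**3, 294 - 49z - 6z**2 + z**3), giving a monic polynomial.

-2940 + 1372z + 207z**2 - 77z**3 - 3z**4 + z**5

By polynomial division,
  -z**3 + 4z**2 + 31z - 70 = (-1)(z**3 - 6z**2 - 49z + 294) + (-2z**2 - 18z + 224)
  z**3 - 6z**2 - 49z + 294 = (-(1/2)z + 15/2)(-2z**2 - 18z + 224) + (198z - 1386)
  -2z**2 - 18z + 224 = (-(1/99)z - 16/99)(198z - 1386) + (0)
Last nonzero remainder: 198z - 1386. Dividing through by 198 gives the monic gcd z - 7.
Then lcm(f, g) = f·g / gcd(f, g); expanding and making the result monic gives the answer.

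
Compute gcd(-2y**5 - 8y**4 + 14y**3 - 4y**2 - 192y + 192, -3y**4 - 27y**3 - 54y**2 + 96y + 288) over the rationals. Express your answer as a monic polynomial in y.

Euclidean algorithm in ℚ[y]:
  -2y**5 - 8y**4 + 14y**3 - 4y**2 - 192y + 192 = ((2/3)y - 10/3)(-3y**4 - 27y**3 - 54y**2 + 96y + 288) + (-40y**3 - 248y**2 - 64y + 1152)
  -3y**4 - 27y**3 - 54y**2 + 96y + 288 = ((3/40)y + 21/100)(-40y**3 - 248y**2 - 64y + 1152) + ((72/25)y**2 + (576/25)y + 1152/25)
  -40y**3 - 248y**2 - 64y + 1152 = (-(125/9)y + 25)((72/25)y**2 + (576/25)y + 1152/25) + (0)
Last nonzero remainder: (72/25)y**2 + (576/25)y + 1152/25. Dividing through by 72/25 gives the monic gcd y**2 + 8y + 16.

y**2 + 8y + 16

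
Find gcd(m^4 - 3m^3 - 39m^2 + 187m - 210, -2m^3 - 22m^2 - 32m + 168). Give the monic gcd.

m^2 + 5m - 14

Repeated division with remainder:
  m^4 - 3m^3 - 39m^2 + 187m - 210 = (-(1/2)m + 7)(-2m^3 - 22m^2 - 32m + 168) + (99m^2 + 495m - 1386)
  -2m^3 - 22m^2 - 32m + 168 = (-(2/99)m - 4/33)(99m^2 + 495m - 1386) + (0)
Last nonzero remainder: 99m^2 + 495m - 1386. Dividing through by 99 gives the monic gcd m^2 + 5m - 14.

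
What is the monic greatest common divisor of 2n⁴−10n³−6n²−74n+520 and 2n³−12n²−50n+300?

n−5

Apply the Euclidean algorithm:
  2n⁴−10n³−6n²−74n+520 = (n+1)(2n³−12n²−50n+300) + (56n²−324n+220)
  2n³−12n²−50n+300 = ((1/28)n−3/392)(56n²−324n+220) + (−(5913/98)n+29565/98)
  56n²−324n+220 = (−(5488/5913)n+4312/5913)(−(5913/98)n+29565/98) + (0)
Last nonzero remainder: −(5913/98)n+29565/98. Dividing through by −5913/98 gives the monic gcd n−5.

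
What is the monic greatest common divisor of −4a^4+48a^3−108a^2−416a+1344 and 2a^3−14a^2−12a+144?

a^2−a−12

Repeated division with remainder:
  −4a^4+48a^3−108a^2−416a+1344 = (−2a+10)(2a^3−14a^2−12a+144) + (8a^2−8a−96)
  2a^3−14a^2−12a+144 = ((1/4)a−3/2)(8a^2−8a−96) + (0)
Last nonzero remainder: 8a^2−8a−96. Dividing through by 8 gives the monic gcd a^2−a−12.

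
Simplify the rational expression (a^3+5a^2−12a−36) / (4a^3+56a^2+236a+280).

Euclidean algorithm in ℚ[a]:
  a^3+5a^2−12a−36 = (1/4)(4a^3+56a^2+236a+280) + (−9a^2−71a−106)
  4a^3+56a^2+236a+280 = (−(4/9)a−220/81)(−9a^2−71a−106) + (−(320/81)a−640/81)
  −9a^2−71a−106 = ((729/320)a+4293/320)(−(320/81)a−640/81) + (0)
Last nonzero remainder: −(320/81)a−640/81. Dividing through by −320/81 gives the monic gcd a+2.
Cancel a+2 from numerator and denominator to get the reduced form.

(a^2+3a−18)/(4a^2+48a+140)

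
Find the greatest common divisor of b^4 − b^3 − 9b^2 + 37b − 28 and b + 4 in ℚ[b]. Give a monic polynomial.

b + 4

Repeated division with remainder:
  b^4 − b^3 − 9b^2 + 37b − 28 = (b^3 − 5b^2 + 11b − 7)(b + 4) + (0)
The last nonzero remainder b + 4 is already monic.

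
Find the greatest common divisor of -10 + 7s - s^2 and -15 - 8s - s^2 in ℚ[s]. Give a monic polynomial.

1

Apply the Euclidean algorithm:
  -s^2 + 7s - 10 = (-s^2 - 8s - 15) + (15s + 5)
  -s^2 - 8s - 15 = (-(1/15)s - 23/45)(15s + 5) + (-112/9)
  15s + 5 = (-(135/112)s - 45/112)(-112/9) + (0)
The last nonzero remainder is the constant -112/9, so the polynomials are coprime and gcd = 1.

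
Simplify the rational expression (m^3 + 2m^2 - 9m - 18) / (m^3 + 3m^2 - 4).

(m^2 - 9)/(m^2 + m - 2)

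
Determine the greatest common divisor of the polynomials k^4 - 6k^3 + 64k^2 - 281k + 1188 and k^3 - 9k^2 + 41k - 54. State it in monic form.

Euclidean algorithm in ℚ[k]:
  k^4 - 6k^3 + 64k^2 - 281k + 1188 = (k + 3)(k^3 - 9k^2 + 41k - 54) + (50k^2 - 350k + 1350)
  k^3 - 9k^2 + 41k - 54 = ((1/50)k - 1/25)(50k^2 - 350k + 1350) + (0)
Last nonzero remainder: 50k^2 - 350k + 1350. Dividing through by 50 gives the monic gcd k^2 - 7k + 27.

k^2 - 7k + 27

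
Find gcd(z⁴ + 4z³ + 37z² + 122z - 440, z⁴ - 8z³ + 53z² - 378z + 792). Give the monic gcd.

Euclidean algorithm in ℚ[z]:
  z⁴ + 4z³ + 37z² + 122z - 440 = (z⁴ - 8z³ + 53z² - 378z + 792) + (12z³ - 16z² + 500z - 1232)
  z⁴ - 8z³ + 53z² - 378z + 792 = ((1/12)z - 5/9)(12z³ - 16z² + 500z - 1232) + ((22/9)z² + (22/9)z + 968/9)
  12z³ - 16z² + 500z - 1232 = ((54/11)z - 126/11)((22/9)z² + (22/9)z + 968/9) + (0)
Last nonzero remainder: (22/9)z² + (22/9)z + 968/9. Dividing through by 22/9 gives the monic gcd z² + z + 44.

z² + z + 44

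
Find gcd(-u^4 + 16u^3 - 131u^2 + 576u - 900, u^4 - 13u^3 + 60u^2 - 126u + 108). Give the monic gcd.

u^2 - 9u + 18

Apply the Euclidean algorithm:
  -u^4 + 16u^3 - 131u^2 + 576u - 900 = (-1)(u^4 - 13u^3 + 60u^2 - 126u + 108) + (3u^3 - 71u^2 + 450u - 792)
  u^4 - 13u^3 + 60u^2 - 126u + 108 = ((1/3)u + 32/9)(3u^3 - 71u^2 + 450u - 792) + ((1462/9)u^2 - 1462u + 2924)
  3u^3 - 71u^2 + 450u - 792 = ((27/1462)u - 198/731)((1462/9)u^2 - 1462u + 2924) + (0)
Last nonzero remainder: (1462/9)u^2 - 1462u + 2924. Dividing through by 1462/9 gives the monic gcd u^2 - 9u + 18.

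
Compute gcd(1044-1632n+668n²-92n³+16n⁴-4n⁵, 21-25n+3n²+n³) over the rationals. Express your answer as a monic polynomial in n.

3-4n+n²

By polynomial division,
  -4n⁵+16n⁴-92n³+668n²-1632n+1044 = (-4n²+28n-276)(n³+3n²-25n+21) + (2280n²-9120n+6840)
  n³+3n²-25n+21 = ((1/2280)n+7/2280)(2280n²-9120n+6840) + (0)
Last nonzero remainder: 2280n²-9120n+6840. Dividing through by 2280 gives the monic gcd n²-4n+3.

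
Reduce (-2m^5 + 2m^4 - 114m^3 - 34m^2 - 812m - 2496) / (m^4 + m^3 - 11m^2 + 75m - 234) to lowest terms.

(-2m^3 - 2m^2 - 92m - 192)/(m^2 + 3m - 18)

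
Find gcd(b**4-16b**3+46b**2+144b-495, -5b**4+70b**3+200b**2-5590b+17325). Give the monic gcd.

b**2-16b+55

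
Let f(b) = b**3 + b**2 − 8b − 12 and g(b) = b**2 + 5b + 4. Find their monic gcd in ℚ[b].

By polynomial division,
  b**3 + b**2 − 8b − 12 = (b − 4)(b**2 + 5b + 4) + (8b + 4)
  b**2 + 5b + 4 = ((1/8)b + 9/16)(8b + 4) + (7/4)
  8b + 4 = ((32/7)b + 16/7)(7/4) + (0)
The last nonzero remainder is the constant 7/4, so the polynomials are coprime and gcd = 1.

1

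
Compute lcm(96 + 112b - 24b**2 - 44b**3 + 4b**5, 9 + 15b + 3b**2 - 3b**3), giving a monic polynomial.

24 + 52b + 22b**2 - 17b**3 - 11b**4 + b**5 + b**6

Repeated division with remainder:
  4b**5 - 44b**3 - 24b**2 + 112b + 96 = (-(4/3)b**2 - (4/3)b + 20/3)(-3b**3 + 3b**2 + 15b + 9) + (-12b**2 + 24b + 36)
  -3b**3 + 3b**2 + 15b + 9 = ((1/4)b + 1/4)(-12b**2 + 24b + 36) + (0)
Last nonzero remainder: -12b**2 + 24b + 36. Dividing through by -12 gives the monic gcd b**2 - 2b - 3.
Then lcm(f, g) = f·g / gcd(f, g); expanding and making the result monic gives the answer.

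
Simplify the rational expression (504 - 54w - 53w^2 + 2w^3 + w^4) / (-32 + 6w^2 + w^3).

(126 - 45w - 2w^2 + w^3)/(-8 + 2w + w^2)

Apply the Euclidean algorithm:
  w^4 + 2w^3 - 53w^2 - 54w + 504 = (w - 4)(w^3 + 6w^2 - 32) + (-29w^2 - 22w + 376)
  w^3 + 6w^2 - 32 = (-(1/29)w - 152/841)(-29w^2 - 22w + 376) + ((7560/841)w + 30240/841)
  -29w^2 - 22w + 376 = (-(24389/7560)w + 39527/3780)((7560/841)w + 30240/841) + (0)
Last nonzero remainder: (7560/841)w + 30240/841. Dividing through by 7560/841 gives the monic gcd w + 4.
Cancel w + 4 from numerator and denominator to get the reduced form.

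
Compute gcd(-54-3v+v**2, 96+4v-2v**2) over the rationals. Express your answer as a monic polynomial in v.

6+v

Euclidean algorithm in ℚ[v]:
  v**2-3v-54 = (-1/2)(-2v**2+4v+96) + (-v-6)
  -2v**2+4v+96 = (2v-16)(-v-6) + (0)
Last nonzero remainder: -v-6. Dividing through by -1 gives the monic gcd v+6.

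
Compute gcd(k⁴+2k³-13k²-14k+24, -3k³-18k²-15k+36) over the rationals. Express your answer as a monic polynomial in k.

Repeated division with remainder:
  k⁴+2k³-13k²-14k+24 = (-(1/3)k+4/3)(-3k³-18k²-15k+36) + (6k²+18k-24)
  -3k³-18k²-15k+36 = (-(1/2)k-3/2)(6k²+18k-24) + (0)
Last nonzero remainder: 6k²+18k-24. Dividing through by 6 gives the monic gcd k²+3k-4.

k²+3k-4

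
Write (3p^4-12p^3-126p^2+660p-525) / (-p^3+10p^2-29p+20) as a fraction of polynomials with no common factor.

Repeated division with remainder:
  3p^4-12p^3-126p^2+660p-525 = (-3p-18)(-p^3+10p^2-29p+20) + (-33p^2+198p-165)
  -p^3+10p^2-29p+20 = ((1/33)p-4/33)(-33p^2+198p-165) + (0)
Last nonzero remainder: -33p^2+198p-165. Dividing through by -33 gives the monic gcd p^2-6p+5.
Cancel p^2-6p+5 from numerator and denominator to get the reduced form.

(-3p^2-6p+105)/(p-4)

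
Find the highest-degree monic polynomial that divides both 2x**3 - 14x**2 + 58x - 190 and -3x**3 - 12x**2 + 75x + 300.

Repeated division with remainder:
  2x**3 - 14x**2 + 58x - 190 = (-2/3)(-3x**3 - 12x**2 + 75x + 300) + (-22x**2 + 108x + 10)
  -3x**3 - 12x**2 + 75x + 300 = ((3/22)x + 147/121)(-22x**2 + 108x + 10) + (-(6966/121)x + 34830/121)
  -22x**2 + 108x + 10 = ((1331/3483)x + 121/3483)(-(6966/121)x + 34830/121) + (0)
Last nonzero remainder: -(6966/121)x + 34830/121. Dividing through by -6966/121 gives the monic gcd x - 5.

x - 5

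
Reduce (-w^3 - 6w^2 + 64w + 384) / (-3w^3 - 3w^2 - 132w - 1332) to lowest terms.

(w^2 - 64)/(3w^2 - 15w + 222)

Repeated division with remainder:
  -w^3 - 6w^2 + 64w + 384 = (1/3)(-3w^3 - 3w^2 - 132w - 1332) + (-5w^2 + 108w + 828)
  -3w^3 - 3w^2 - 132w - 1332 = ((3/5)w + 339/25)(-5w^2 + 108w + 828) + (-(52332/25)w - 313992/25)
  -5w^2 + 108w + 828 = ((125/52332)w - 575/8722)(-(52332/25)w - 313992/25) + (0)
Last nonzero remainder: -(52332/25)w - 313992/25. Dividing through by -52332/25 gives the monic gcd w + 6.
Cancel w + 6 from numerator and denominator to get the reduced form.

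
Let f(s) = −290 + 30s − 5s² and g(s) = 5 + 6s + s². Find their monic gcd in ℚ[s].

1

Repeated division with remainder:
  −5s² + 30s − 290 = (−5)(s² + 6s + 5) + (60s − 265)
  s² + 6s + 5 = ((1/60)s + 25/144)(60s − 265) + (7345/144)
  60s − 265 = ((1728/1469)s − 7632/1469)(7345/144) + (0)
The last nonzero remainder is the constant 7345/144, so the polynomials are coprime and gcd = 1.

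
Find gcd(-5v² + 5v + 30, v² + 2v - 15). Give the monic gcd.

v - 3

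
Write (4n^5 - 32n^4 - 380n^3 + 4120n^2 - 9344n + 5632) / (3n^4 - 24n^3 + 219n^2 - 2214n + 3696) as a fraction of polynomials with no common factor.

Repeated division with remainder:
  4n^5 - 32n^4 - 380n^3 + 4120n^2 - 9344n + 5632 = ((4/3)n)(3n^4 - 24n^3 + 219n^2 - 2214n + 3696) + (-672n^3 + 7072n^2 - 14272n + 5632)
  3n^4 - 24n^3 + 219n^2 - 2214n + 3696 = (-(1/224)n - 53/4704)(-672n^3 + 7072n^2 - 14272n + 5632) + ((34540/147)n^2 - (345400/147)n + 552640/147)
  -672n^3 + 7072n^2 - 14272n + 5632 = (-(24696/8635)n + 1176/785)((34540/147)n^2 - (345400/147)n + 552640/147) + (0)
Last nonzero remainder: (34540/147)n^2 - (345400/147)n + 552640/147. Dividing through by 34540/147 gives the monic gcd n^2 - 10n + 16.
Cancel n^2 - 10n + 16 from numerator and denominator to get the reduced form.

(4n^3 + 8n^2 - 364n + 352)/(3n^2 + 6n + 231)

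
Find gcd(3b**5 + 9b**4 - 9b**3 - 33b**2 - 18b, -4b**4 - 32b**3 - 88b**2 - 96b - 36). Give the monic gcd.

b**3 + 5b**2 + 7b + 3

Repeated division with remainder:
  3b**5 + 9b**4 - 9b**3 - 33b**2 - 18b = (-(3/4)b + 15/4)(-4b**4 - 32b**3 - 88b**2 - 96b - 36) + (45b**3 + 225b**2 + 315b + 135)
  -4b**4 - 32b**3 - 88b**2 - 96b - 36 = (-(4/45)b - 4/15)(45b**3 + 225b**2 + 315b + 135) + (0)
Last nonzero remainder: 45b**3 + 225b**2 + 315b + 135. Dividing through by 45 gives the monic gcd b**3 + 5b**2 + 7b + 3.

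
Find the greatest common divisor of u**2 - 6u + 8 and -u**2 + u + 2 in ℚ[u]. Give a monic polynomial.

u - 2

Euclidean algorithm in ℚ[u]:
  u**2 - 6u + 8 = (-1)(-u**2 + u + 2) + (-5u + 10)
  -u**2 + u + 2 = ((1/5)u + 1/5)(-5u + 10) + (0)
Last nonzero remainder: -5u + 10. Dividing through by -5 gives the monic gcd u - 2.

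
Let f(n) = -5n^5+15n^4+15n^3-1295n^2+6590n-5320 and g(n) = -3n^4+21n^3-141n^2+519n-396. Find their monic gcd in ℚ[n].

Euclidean algorithm in ℚ[n]:
  -5n^5+15n^4+15n^3-1295n^2+6590n-5320 = ((5/3)n+20/3)(-3n^4+21n^3-141n^2+519n-396) + (110n^3-1220n^2+3790n-2680)
  -3n^4+21n^3-141n^2+519n-396 = (-(3/110)n-27/242)(110n^3-1220n^2+3790n-2680) + (-(21024/121)n^2+(105120/121)n-84096/121)
  110n^3-1220n^2+3790n-2680 = (-(6655/10512)n+40535/10512)(-(21024/121)n^2+(105120/121)n-84096/121) + (0)
Last nonzero remainder: -(21024/121)n^2+(105120/121)n-84096/121. Dividing through by -21024/121 gives the monic gcd n^2-5n+4.

n^2-5n+4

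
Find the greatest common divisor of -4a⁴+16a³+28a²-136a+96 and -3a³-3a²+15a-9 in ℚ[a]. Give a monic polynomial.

a²+2a-3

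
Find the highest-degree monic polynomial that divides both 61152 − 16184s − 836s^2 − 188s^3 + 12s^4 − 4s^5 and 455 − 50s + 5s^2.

Apply the Euclidean algorithm:
  −4s^5 + 12s^4 − 188s^3 − 836s^2 − 16184s + 61152 = (−(4/5)s^3 − (28/5)s^2 − (104/5)s + 672/5)(5s^2 − 50s + 455) + (0)
Last nonzero remainder: 5s^2 − 50s + 455. Dividing through by 5 gives the monic gcd s^2 − 10s + 91.

91 − 10s + s^2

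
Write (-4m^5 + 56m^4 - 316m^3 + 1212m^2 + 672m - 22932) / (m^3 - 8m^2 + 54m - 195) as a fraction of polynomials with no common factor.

Repeated division with remainder:
  -4m^5 + 56m^4 - 316m^3 + 1212m^2 + 672m - 22932 = (-4m^2 + 24m + 92)(m^3 - 8m^2 + 54m - 195) + (-128m^2 + 384m - 4992)
  m^3 - 8m^2 + 54m - 195 = (-(1/128)m + 5/128)(-128m^2 + 384m - 4992) + (0)
Last nonzero remainder: -128m^2 + 384m - 4992. Dividing through by -128 gives the monic gcd m^2 - 3m + 39.
Cancel m^2 - 3m + 39 from numerator and denominator to get the reduced form.

(-4m^3 + 44m^2 - 28m - 588)/(m - 5)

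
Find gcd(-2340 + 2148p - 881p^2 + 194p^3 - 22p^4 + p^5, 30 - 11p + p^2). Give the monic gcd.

30 - 11p + p^2

By polynomial division,
  p^5 - 22p^4 + 194p^3 - 881p^2 + 2148p - 2340 = (p^3 - 11p^2 + 43p - 78)(p^2 - 11p + 30) + (0)
The last nonzero remainder p^2 - 11p + 30 is already monic.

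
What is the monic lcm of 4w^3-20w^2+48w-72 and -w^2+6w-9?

By polynomial division,
  4w^3-20w^2+48w-72 = (-4w-4)(-w^2+6w-9) + (36w-108)
  -w^2+6w-9 = (-(1/36)w+1/12)(36w-108) + (0)
Last nonzero remainder: 36w-108. Dividing through by 36 gives the monic gcd w-3.
Then lcm(f, g) = f·g / gcd(f, g); expanding and making the result monic gives the answer.

w^4-8w^3+27w^2-54w+54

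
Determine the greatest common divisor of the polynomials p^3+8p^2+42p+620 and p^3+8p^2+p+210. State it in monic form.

Repeated division with remainder:
  p^3+8p^2+42p+620 = (p^3+8p^2+p+210) + (41p+410)
  p^3+8p^2+p+210 = ((1/41)p^2−(2/41)p+21/41)(41p+410) + (0)
Last nonzero remainder: 41p+410. Dividing through by 41 gives the monic gcd p+10.

p+10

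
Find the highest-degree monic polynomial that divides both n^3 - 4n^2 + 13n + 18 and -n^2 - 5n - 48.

1

Apply the Euclidean algorithm:
  n^3 - 4n^2 + 13n + 18 = (-n + 9)(-n^2 - 5n - 48) + (10n + 450)
  -n^2 - 5n - 48 = (-(1/10)n + 4)(10n + 450) + (-1848)
  10n + 450 = (-(5/924)n - 75/308)(-1848) + (0)
The last nonzero remainder is the constant -1848, so the polynomials are coprime and gcd = 1.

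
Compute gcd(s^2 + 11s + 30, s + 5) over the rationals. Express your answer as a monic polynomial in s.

s + 5

Euclidean algorithm in ℚ[s]:
  s^2 + 11s + 30 = (s + 6)(s + 5) + (0)
The last nonzero remainder s + 5 is already monic.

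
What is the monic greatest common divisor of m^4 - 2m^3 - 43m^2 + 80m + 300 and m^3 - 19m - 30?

m^2 - 3m - 10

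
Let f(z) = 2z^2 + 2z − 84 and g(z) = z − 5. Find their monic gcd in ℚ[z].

Repeated division with remainder:
  2z^2 + 2z − 84 = (2z + 12)(z − 5) + (−24)
  z − 5 = (−(1/24)z + 5/24)(−24) + (0)
The last nonzero remainder is the constant −24, so the polynomials are coprime and gcd = 1.

1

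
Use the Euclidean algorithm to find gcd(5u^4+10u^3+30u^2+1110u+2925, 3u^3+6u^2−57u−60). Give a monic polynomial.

u+5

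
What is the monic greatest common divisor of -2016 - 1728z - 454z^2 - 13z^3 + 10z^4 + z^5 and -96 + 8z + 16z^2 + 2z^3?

24 + 10z + z^2

Apply the Euclidean algorithm:
  z^5 + 10z^4 - 13z^3 - 454z^2 - 1728z - 2016 = ((1/2)z^2 + z - 33/2)(2z^3 + 16z^2 + 8z - 96) + (-150z^2 - 1500z - 3600)
  2z^3 + 16z^2 + 8z - 96 = (-(1/75)z + 2/75)(-150z^2 - 1500z - 3600) + (0)
Last nonzero remainder: -150z^2 - 1500z - 3600. Dividing through by -150 gives the monic gcd z^2 + 10z + 24.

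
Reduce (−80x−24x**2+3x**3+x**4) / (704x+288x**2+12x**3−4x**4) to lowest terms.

Apply the Euclidean algorithm:
  x**4+3x**3−24x**2−80x = (−1/4)(−4x**4+12x**3+288x**2+704x) + (6x**3+48x**2+96x)
  −4x**4+12x**3+288x**2+704x = (−(2/3)x+22/3)(6x**3+48x**2+96x) + (0)
Last nonzero remainder: 6x**3+48x**2+96x. Dividing through by 6 gives the monic gcd x**3+8x**2+16x.
Cancel x**3+8x**2+16x from numerator and denominator to get the reduced form.

(5−x)/(−44+4x)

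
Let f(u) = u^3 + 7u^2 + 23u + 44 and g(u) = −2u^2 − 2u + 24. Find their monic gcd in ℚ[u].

u + 4

Euclidean algorithm in ℚ[u]:
  u^3 + 7u^2 + 23u + 44 = (−(1/2)u − 3)(−2u^2 − 2u + 24) + (29u + 116)
  −2u^2 − 2u + 24 = (−(2/29)u + 6/29)(29u + 116) + (0)
Last nonzero remainder: 29u + 116. Dividing through by 29 gives the monic gcd u + 4.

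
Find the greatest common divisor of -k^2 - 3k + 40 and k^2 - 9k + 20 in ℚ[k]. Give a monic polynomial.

k - 5

By polynomial division,
  -k^2 - 3k + 40 = (-1)(k^2 - 9k + 20) + (-12k + 60)
  k^2 - 9k + 20 = (-(1/12)k + 1/3)(-12k + 60) + (0)
Last nonzero remainder: -12k + 60. Dividing through by -12 gives the monic gcd k - 5.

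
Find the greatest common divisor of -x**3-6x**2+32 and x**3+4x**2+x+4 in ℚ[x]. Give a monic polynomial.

By polynomial division,
  -x**3-6x**2+32 = (-1)(x**3+4x**2+x+4) + (-2x**2+x+36)
  x**3+4x**2+x+4 = (-(1/2)x-9/4)(-2x**2+x+36) + ((85/4)x+85)
  -2x**2+x+36 = (-(8/85)x+36/85)((85/4)x+85) + (0)
Last nonzero remainder: (85/4)x+85. Dividing through by 85/4 gives the monic gcd x+4.

x+4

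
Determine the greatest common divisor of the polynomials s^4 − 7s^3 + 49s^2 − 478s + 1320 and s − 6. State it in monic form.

s − 6

Repeated division with remainder:
  s^4 − 7s^3 + 49s^2 − 478s + 1320 = (s^3 − s^2 + 43s − 220)(s − 6) + (0)
The last nonzero remainder s − 6 is already monic.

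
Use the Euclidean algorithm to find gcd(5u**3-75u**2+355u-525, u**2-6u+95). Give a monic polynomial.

1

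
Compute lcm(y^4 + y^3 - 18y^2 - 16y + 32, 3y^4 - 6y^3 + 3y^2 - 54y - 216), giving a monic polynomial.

Apply the Euclidean algorithm:
  y^4 + y^3 - 18y^2 - 16y + 32 = (1/3)(3y^4 - 6y^3 + 3y^2 - 54y - 216) + (3y^3 - 19y^2 + 2y + 104)
  3y^4 - 6y^3 + 3y^2 - 54y - 216 = (y + 13/3)(3y^3 - 19y^2 + 2y + 104) + ((250/3)y^2 - (500/3)y - 2000/3)
  3y^3 - 19y^2 + 2y + 104 = ((9/250)y - 39/250)((250/3)y^2 - (500/3)y - 2000/3) + (0)
Last nonzero remainder: (250/3)y^2 - (500/3)y - 2000/3. Dividing through by 250/3 gives the monic gcd y^2 - 2y - 8.
Then lcm(f, g) = f·g / gcd(f, g); expanding and making the result monic gives the answer.

y^6 + y^5 - 9y^4 - 7y^3 - 130y^2 - 144y + 288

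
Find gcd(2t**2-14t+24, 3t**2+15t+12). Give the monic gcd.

1

By polynomial division,
  2t**2-14t+24 = (2/3)(3t**2+15t+12) + (-24t+16)
  3t**2+15t+12 = (-(1/8)t-17/24)(-24t+16) + (70/3)
  -24t+16 = (-(36/35)t+24/35)(70/3) + (0)
The last nonzero remainder is the constant 70/3, so the polynomials are coprime and gcd = 1.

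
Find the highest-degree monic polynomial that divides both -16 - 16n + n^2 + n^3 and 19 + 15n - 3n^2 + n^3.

By polynomial division,
  n^3 + n^2 - 16n - 16 = (n^3 - 3n^2 + 15n + 19) + (4n^2 - 31n - 35)
  n^3 - 3n^2 + 15n + 19 = ((1/4)n + 19/16)(4n^2 - 31n - 35) + ((969/16)n + 969/16)
  4n^2 - 31n - 35 = ((64/969)n - 560/969)((969/16)n + 969/16) + (0)
Last nonzero remainder: (969/16)n + 969/16. Dividing through by 969/16 gives the monic gcd n + 1.

1 + n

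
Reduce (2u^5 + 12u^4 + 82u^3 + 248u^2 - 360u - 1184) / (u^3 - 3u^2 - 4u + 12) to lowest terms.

Apply the Euclidean algorithm:
  2u^5 + 12u^4 + 82u^3 + 248u^2 - 360u - 1184 = (2u^2 + 18u + 144)(u^3 - 3u^2 - 4u + 12) + (728u^2 - 2912)
  u^3 - 3u^2 - 4u + 12 = ((1/728)u - 3/728)(728u^2 - 2912) + (0)
Last nonzero remainder: 728u^2 - 2912. Dividing through by 728 gives the monic gcd u^2 - 4.
Cancel u^2 - 4 from numerator and denominator to get the reduced form.

(2u^3 + 12u^2 + 90u + 296)/(u - 3)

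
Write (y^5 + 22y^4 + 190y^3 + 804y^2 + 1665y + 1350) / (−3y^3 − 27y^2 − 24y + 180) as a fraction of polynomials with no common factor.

By polynomial division,
  y^5 + 22y^4 + 190y^3 + 804y^2 + 1665y + 1350 = (−(1/3)y^2 − (13/3)y − 65/3)(−3y^3 − 27y^2 − 24y + 180) + (175y^2 + 1925y + 5250)
  −3y^3 − 27y^2 − 24y + 180 = (−(3/175)y + 6/175)(175y^2 + 1925y + 5250) + (0)
Last nonzero remainder: 175y^2 + 1925y + 5250. Dividing through by 175 gives the monic gcd y^2 + 11y + 30.
Cancel y^2 + 11y + 30 from numerator and denominator to get the reduced form.

(−y^3 − 11y^2 − 39y − 45)/(3y − 6)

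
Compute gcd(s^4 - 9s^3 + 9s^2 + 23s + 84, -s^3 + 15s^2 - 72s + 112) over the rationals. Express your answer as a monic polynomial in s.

s^2 - 11s + 28

Euclidean algorithm in ℚ[s]:
  s^4 - 9s^3 + 9s^2 + 23s + 84 = (-s - 6)(-s^3 + 15s^2 - 72s + 112) + (27s^2 - 297s + 756)
  -s^3 + 15s^2 - 72s + 112 = (-(1/27)s + 4/27)(27s^2 - 297s + 756) + (0)
Last nonzero remainder: 27s^2 - 297s + 756. Dividing through by 27 gives the monic gcd s^2 - 11s + 28.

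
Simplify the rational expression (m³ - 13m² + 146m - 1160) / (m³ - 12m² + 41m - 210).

(m² - 3m + 116)/(m² - 2m + 21)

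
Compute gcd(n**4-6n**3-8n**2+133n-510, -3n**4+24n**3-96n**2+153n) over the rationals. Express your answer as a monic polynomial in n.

Euclidean algorithm in ℚ[n]:
  n**4-6n**3-8n**2+133n-510 = (-1/3)(-3n**4+24n**3-96n**2+153n) + (2n**3-40n**2+184n-510)
  -3n**4+24n**3-96n**2+153n = (-(3/2)n-18)(2n**3-40n**2+184n-510) + (-540n**2+2700n-9180)
  2n**3-40n**2+184n-510 = (-(1/270)n+1/18)(-540n**2+2700n-9180) + (0)
Last nonzero remainder: -540n**2+2700n-9180. Dividing through by -540 gives the monic gcd n**2-5n+17.

n**2-5n+17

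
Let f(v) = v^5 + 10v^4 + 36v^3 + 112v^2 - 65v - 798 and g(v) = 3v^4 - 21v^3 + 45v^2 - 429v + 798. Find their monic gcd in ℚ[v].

Repeated division with remainder:
  v^5 + 10v^4 + 36v^3 + 112v^2 - 65v - 798 = ((1/3)v + 17/3)(3v^4 - 21v^3 + 45v^2 - 429v + 798) + (140v^3 + 2100v - 5320)
  3v^4 - 21v^3 + 45v^2 - 429v + 798 = ((3/140)v - 3/20)(140v^3 + 2100v - 5320) + (0)
Last nonzero remainder: 140v^3 + 2100v - 5320. Dividing through by 140 gives the monic gcd v^3 + 15v - 38.

v^3 + 15v - 38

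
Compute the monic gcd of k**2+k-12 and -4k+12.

k-3

Euclidean algorithm in ℚ[k]:
  k**2+k-12 = (-(1/4)k-1)(-4k+12) + (0)
Last nonzero remainder: -4k+12. Dividing through by -4 gives the monic gcd k-3.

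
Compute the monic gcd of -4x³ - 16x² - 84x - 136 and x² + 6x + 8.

x + 2

Euclidean algorithm in ℚ[x]:
  -4x³ - 16x² - 84x - 136 = (-4x + 8)(x² + 6x + 8) + (-100x - 200)
  x² + 6x + 8 = (-(1/100)x - 1/25)(-100x - 200) + (0)
Last nonzero remainder: -100x - 200. Dividing through by -100 gives the monic gcd x + 2.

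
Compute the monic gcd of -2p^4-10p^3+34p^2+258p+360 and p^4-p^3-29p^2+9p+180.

p^3+2p^2-23p-60

Repeated division with remainder:
  -2p^4-10p^3+34p^2+258p+360 = (-2)(p^4-p^3-29p^2+9p+180) + (-12p^3-24p^2+276p+720)
  p^4-p^3-29p^2+9p+180 = (-(1/12)p+1/4)(-12p^3-24p^2+276p+720) + (0)
Last nonzero remainder: -12p^3-24p^2+276p+720. Dividing through by -12 gives the monic gcd p^3+2p^2-23p-60.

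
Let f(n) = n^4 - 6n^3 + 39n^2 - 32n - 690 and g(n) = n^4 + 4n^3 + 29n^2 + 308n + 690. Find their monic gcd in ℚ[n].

By polynomial division,
  n^4 - 6n^3 + 39n^2 - 32n - 690 = (n^4 + 4n^3 + 29n^2 + 308n + 690) + (-10n^3 + 10n^2 - 340n - 1380)
  n^4 + 4n^3 + 29n^2 + 308n + 690 = (-(1/10)n - 1/2)(-10n^3 + 10n^2 - 340n - 1380) + (0)
Last nonzero remainder: -10n^3 + 10n^2 - 340n - 1380. Dividing through by -10 gives the monic gcd n^3 - n^2 + 34n + 138.

n^3 - n^2 + 34n + 138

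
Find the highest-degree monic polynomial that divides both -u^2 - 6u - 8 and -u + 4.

1

Repeated division with remainder:
  -u^2 - 6u - 8 = (u + 10)(-u + 4) + (-48)
  -u + 4 = ((1/48)u - 1/12)(-48) + (0)
The last nonzero remainder is the constant -48, so the polynomials are coprime and gcd = 1.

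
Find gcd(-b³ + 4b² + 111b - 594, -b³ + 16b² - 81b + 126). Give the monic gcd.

b - 6

By polynomial division,
  -b³ + 4b² + 111b - 594 = (-b³ + 16b² - 81b + 126) + (-12b² + 192b - 720)
  -b³ + 16b² - 81b + 126 = ((1/12)b)(-12b² + 192b - 720) + (-21b + 126)
  -12b² + 192b - 720 = ((4/7)b - 40/7)(-21b + 126) + (0)
Last nonzero remainder: -21b + 126. Dividing through by -21 gives the monic gcd b - 6.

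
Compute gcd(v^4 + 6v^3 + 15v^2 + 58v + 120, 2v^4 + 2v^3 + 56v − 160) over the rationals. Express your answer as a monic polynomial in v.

v^3 + 3v^2 + 6v + 40

Apply the Euclidean algorithm:
  v^4 + 6v^3 + 15v^2 + 58v + 120 = (1/2)(2v^4 + 2v^3 + 56v − 160) + (5v^3 + 15v^2 + 30v + 200)
  2v^4 + 2v^3 + 56v − 160 = ((2/5)v − 4/5)(5v^3 + 15v^2 + 30v + 200) + (0)
Last nonzero remainder: 5v^3 + 15v^2 + 30v + 200. Dividing through by 5 gives the monic gcd v^3 + 3v^2 + 6v + 40.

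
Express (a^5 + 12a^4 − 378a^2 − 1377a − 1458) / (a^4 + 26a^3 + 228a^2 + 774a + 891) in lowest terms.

(a^2 − 3a − 18)/(a + 11)

Repeated division with remainder:
  a^5 + 12a^4 − 378a^2 − 1377a − 1458 = (a − 14)(a^4 + 26a^3 + 228a^2 + 774a + 891) + (136a^3 + 2040a^2 + 8568a + 11016)
  a^4 + 26a^3 + 228a^2 + 774a + 891 = ((1/136)a + 11/136)(136a^3 + 2040a^2 + 8568a + 11016) + (0)
Last nonzero remainder: 136a^3 + 2040a^2 + 8568a + 11016. Dividing through by 136 gives the monic gcd a^3 + 15a^2 + 63a + 81.
Cancel a^3 + 15a^2 + 63a + 81 from numerator and denominator to get the reduced form.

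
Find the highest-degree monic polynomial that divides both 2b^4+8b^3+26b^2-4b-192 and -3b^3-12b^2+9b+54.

Repeated division with remainder:
  2b^4+8b^3+26b^2-4b-192 = (-(2/3)b)(-3b^3-12b^2+9b+54) + (32b^2+32b-192)
  -3b^3-12b^2+9b+54 = (-(3/32)b-9/32)(32b^2+32b-192) + (0)
Last nonzero remainder: 32b^2+32b-192. Dividing through by 32 gives the monic gcd b^2+b-6.

b^2+b-6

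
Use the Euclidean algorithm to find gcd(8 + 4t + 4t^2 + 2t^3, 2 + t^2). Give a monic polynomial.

2 + t^2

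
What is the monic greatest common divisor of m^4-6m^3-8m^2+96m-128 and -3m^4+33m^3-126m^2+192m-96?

m^3-10m^2+32m-32

By polynomial division,
  m^4-6m^3-8m^2+96m-128 = (-1/3)(-3m^4+33m^3-126m^2+192m-96) + (5m^3-50m^2+160m-160)
  -3m^4+33m^3-126m^2+192m-96 = (-(3/5)m+3/5)(5m^3-50m^2+160m-160) + (0)
Last nonzero remainder: 5m^3-50m^2+160m-160. Dividing through by 5 gives the monic gcd m^3-10m^2+32m-32.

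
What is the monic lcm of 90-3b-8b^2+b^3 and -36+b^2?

540+72b-51b^2-2b^3+b^4

Euclidean algorithm in ℚ[b]:
  b^3-8b^2-3b+90 = (b-8)(b^2-36) + (33b-198)
  b^2-36 = ((1/33)b+2/11)(33b-198) + (0)
Last nonzero remainder: 33b-198. Dividing through by 33 gives the monic gcd b-6.
Then lcm(f, g) = f·g / gcd(f, g); expanding and making the result monic gives the answer.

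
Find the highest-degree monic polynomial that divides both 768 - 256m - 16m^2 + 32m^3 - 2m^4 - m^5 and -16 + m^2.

-16 + m^2

Apply the Euclidean algorithm:
  -m^5 - 2m^4 + 32m^3 - 16m^2 - 256m + 768 = (-m^3 - 2m^2 + 16m - 48)(m^2 - 16) + (0)
The last nonzero remainder m^2 - 16 is already monic.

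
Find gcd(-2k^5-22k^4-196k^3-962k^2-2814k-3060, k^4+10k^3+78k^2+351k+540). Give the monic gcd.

Repeated division with remainder:
  -2k^5-22k^4-196k^3-962k^2-2814k-3060 = (-2k-2)(k^4+10k^3+78k^2+351k+540) + (-20k^3-104k^2-1032k-1980)
  k^4+10k^3+78k^2+351k+540 = (-(1/20)k-6/25)(-20k^3-104k^2-1032k-1980) + ((36/25)k^2+(108/25)k+324/5)
  -20k^3-104k^2-1032k-1980 = (-(125/9)k-275/9)((36/25)k^2+(108/25)k+324/5) + (0)
Last nonzero remainder: (36/25)k^2+(108/25)k+324/5. Dividing through by 36/25 gives the monic gcd k^2+3k+45.

k^2+3k+45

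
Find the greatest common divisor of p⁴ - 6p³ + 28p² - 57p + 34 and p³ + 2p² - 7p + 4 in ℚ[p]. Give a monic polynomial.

By polynomial division,
  p⁴ - 6p³ + 28p² - 57p + 34 = (p - 8)(p³ + 2p² - 7p + 4) + (51p² - 117p + 66)
  p³ + 2p² - 7p + 4 = ((1/51)p + 73/867)(51p² - 117p + 66) + ((450/289)p - 450/289)
  51p² - 117p + 66 = ((4913/150)p - 3179/75)((450/289)p - 450/289) + (0)
Last nonzero remainder: (450/289)p - 450/289. Dividing through by 450/289 gives the monic gcd p - 1.

p - 1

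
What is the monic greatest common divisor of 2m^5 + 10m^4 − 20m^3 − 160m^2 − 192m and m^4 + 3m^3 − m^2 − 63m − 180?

m^2 − m − 12

Euclidean algorithm in ℚ[m]:
  2m^5 + 10m^4 − 20m^3 − 160m^2 − 192m = (2m + 4)(m^4 + 3m^3 − m^2 − 63m − 180) + (−30m^3 − 30m^2 + 420m + 720)
  m^4 + 3m^3 − m^2 − 63m − 180 = (−(1/30)m − 1/15)(−30m^3 − 30m^2 + 420m + 720) + (11m^2 − 11m − 132)
  −30m^3 − 30m^2 + 420m + 720 = (−(30/11)m − 60/11)(11m^2 − 11m − 132) + (0)
Last nonzero remainder: 11m^2 − 11m − 132. Dividing through by 11 gives the monic gcd m^2 − m − 12.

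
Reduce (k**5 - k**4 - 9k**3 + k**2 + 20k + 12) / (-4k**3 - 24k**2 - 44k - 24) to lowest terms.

(-k**3 + 4k**2 - k - 6)/(4k + 12)

Repeated division with remainder:
  k**5 - k**4 - 9k**3 + k**2 + 20k + 12 = (-(1/4)k**2 + (7/4)k - 11/2)(-4k**3 - 24k**2 - 44k - 24) + (-60k**2 - 180k - 120)
  -4k**3 - 24k**2 - 44k - 24 = ((1/15)k + 1/5)(-60k**2 - 180k - 120) + (0)
Last nonzero remainder: -60k**2 - 180k - 120. Dividing through by -60 gives the monic gcd k**2 + 3k + 2.
Cancel k**2 + 3k + 2 from numerator and denominator to get the reduced form.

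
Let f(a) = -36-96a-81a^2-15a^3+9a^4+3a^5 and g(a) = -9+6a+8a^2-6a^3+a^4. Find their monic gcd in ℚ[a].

Repeated division with remainder:
  3a^5+9a^4-15a^3-81a^2-96a-36 = (3a+27)(a^4-6a^3+8a^2+6a-9) + (123a^3-315a^2-231a+207)
  a^4-6a^3+8a^2+6a-9 = ((1/123)a-47/1681)(123a^3-315a^2-231a+207) + ((1800/1681)a^2-(3600/1681)a-5400/1681)
  123a^3-315a^2-231a+207 = ((68921/600)a-38663/600)((1800/1681)a^2-(3600/1681)a-5400/1681) + (0)
Last nonzero remainder: (1800/1681)a^2-(3600/1681)a-5400/1681. Dividing through by 1800/1681 gives the monic gcd a^2-2a-3.

-3-2a+a^2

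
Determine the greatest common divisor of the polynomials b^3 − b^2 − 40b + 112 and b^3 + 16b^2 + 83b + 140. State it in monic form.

b + 7

Apply the Euclidean algorithm:
  b^3 − b^2 − 40b + 112 = (b^3 + 16b^2 + 83b + 140) + (−17b^2 − 123b − 28)
  b^3 + 16b^2 + 83b + 140 = (−(1/17)b − 149/289)(−17b^2 − 123b − 28) + ((5184/289)b + 36288/289)
  −17b^2 − 123b − 28 = (−(4913/5184)b − 289/1296)((5184/289)b + 36288/289) + (0)
Last nonzero remainder: (5184/289)b + 36288/289. Dividing through by 5184/289 gives the monic gcd b + 7.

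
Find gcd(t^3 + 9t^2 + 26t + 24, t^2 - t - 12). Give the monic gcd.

Euclidean algorithm in ℚ[t]:
  t^3 + 9t^2 + 26t + 24 = (t + 10)(t^2 - t - 12) + (48t + 144)
  t^2 - t - 12 = ((1/48)t - 1/12)(48t + 144) + (0)
Last nonzero remainder: 48t + 144. Dividing through by 48 gives the monic gcd t + 3.

t + 3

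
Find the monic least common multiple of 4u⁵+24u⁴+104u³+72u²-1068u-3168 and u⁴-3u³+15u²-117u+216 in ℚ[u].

u⁶+3u⁵+8u⁴-60u³-321u²+9u+2376

By polynomial division,
  4u⁵+24u⁴+104u³+72u²-1068u-3168 = (4u+36)(u⁴-3u³+15u²-117u+216) + (152u³+2280u-10944)
  u⁴-3u³+15u²-117u+216 = ((1/152)u-3/152)(152u³+2280u-10944) + (0)
Last nonzero remainder: 152u³+2280u-10944. Dividing through by 152 gives the monic gcd u³+15u-72.
Then lcm(f, g) = f·g / gcd(f, g); expanding and making the result monic gives the answer.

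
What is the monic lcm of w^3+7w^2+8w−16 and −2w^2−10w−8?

w^4+8w^3+15w^2−8w−16

Apply the Euclidean algorithm:
  w^3+7w^2+8w−16 = (−(1/2)w−1)(−2w^2−10w−8) + (−6w−24)
  −2w^2−10w−8 = ((1/3)w+1/3)(−6w−24) + (0)
Last nonzero remainder: −6w−24. Dividing through by −6 gives the monic gcd w+4.
Then lcm(f, g) = f·g / gcd(f, g); expanding and making the result monic gives the answer.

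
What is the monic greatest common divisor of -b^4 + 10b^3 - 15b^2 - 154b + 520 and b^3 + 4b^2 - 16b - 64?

Euclidean algorithm in ℚ[b]:
  -b^4 + 10b^3 - 15b^2 - 154b + 520 = (-b + 14)(b^3 + 4b^2 - 16b - 64) + (-87b^2 + 6b + 1416)
  b^3 + 4b^2 - 16b - 64 = (-(1/87)b - 118/2523)(-87b^2 + 6b + 1416) + ((468/841)b + 1872/841)
  -87b^2 + 6b + 1416 = (-(24389/156)b + 49619/78)((468/841)b + 1872/841) + (0)
Last nonzero remainder: (468/841)b + 1872/841. Dividing through by 468/841 gives the monic gcd b + 4.

b + 4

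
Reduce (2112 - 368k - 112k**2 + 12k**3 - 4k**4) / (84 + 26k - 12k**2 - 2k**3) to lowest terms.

By polynomial division,
  -4k**4 + 12k**3 - 112k**2 - 368k + 2112 = (2k - 18)(-2k**3 - 12k**2 + 26k + 84) + (-380k**2 - 68k + 3624)
  -2k**3 - 12k**2 + 26k + 84 = ((1/190)k + 553/18050)(-380k**2 - 68k + 3624) + ((81312/9025)k - 243936/9025)
  -380k**2 - 68k + 3624 = (-(857375/20328)k - 1362775/10164)((81312/9025)k - 243936/9025) + (0)
Last nonzero remainder: (81312/9025)k - 243936/9025. Dividing through by 81312/9025 gives the monic gcd k - 3.
Cancel k - 3 from numerator and denominator to get the reduced form.

(352 + 56k + 2k**3)/(14 + 9k + k**2)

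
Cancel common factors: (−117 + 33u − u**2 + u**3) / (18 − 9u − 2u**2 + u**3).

Euclidean algorithm in ℚ[u]:
  u**3 − u**2 + 33u − 117 = (u**3 − 2u**2 − 9u + 18) + (u**2 + 42u − 135)
  u**3 − 2u**2 − 9u + 18 = (u − 44)(u**2 + 42u − 135) + (1974u − 5922)
  u**2 + 42u − 135 = ((1/1974)u + 15/658)(1974u − 5922) + (0)
Last nonzero remainder: 1974u − 5922. Dividing through by 1974 gives the monic gcd u − 3.
Cancel u − 3 from numerator and denominator to get the reduced form.

(39 + 2u + u**2)/(−6 + u + u**2)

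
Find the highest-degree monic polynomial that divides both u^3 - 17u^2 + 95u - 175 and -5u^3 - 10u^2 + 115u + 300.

u - 5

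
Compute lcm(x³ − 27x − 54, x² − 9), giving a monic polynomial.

x⁴ − 3x³ − 27x² + 27x + 162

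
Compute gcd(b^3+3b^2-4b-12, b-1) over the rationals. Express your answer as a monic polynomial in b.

1

Apply the Euclidean algorithm:
  b^3+3b^2-4b-12 = (b^2+4b)(b-1) + (-12)
  b-1 = (-(1/12)b+1/12)(-12) + (0)
The last nonzero remainder is the constant -12, so the polynomials are coprime and gcd = 1.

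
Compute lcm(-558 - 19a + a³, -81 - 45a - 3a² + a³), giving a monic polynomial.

Euclidean algorithm in ℚ[a]:
  a³ - 19a - 558 = (a³ - 3a² - 45a - 81) + (3a² + 26a - 477)
  a³ - 3a² - 45a - 81 = ((1/3)a - 35/9)(3a² + 26a - 477) + ((1936/9)a - 1936)
  3a² + 26a - 477 = ((27/1936)a + 477/1936)((1936/9)a - 1936) + (0)
Last nonzero remainder: (1936/9)a - 1936. Dividing through by 1936/9 gives the monic gcd a - 9.
Then lcm(f, g) = f·g / gcd(f, g); expanding and making the result monic gives the answer.

-5022 - 3519a - 672a² - 10a³ + 6a⁴ + a⁵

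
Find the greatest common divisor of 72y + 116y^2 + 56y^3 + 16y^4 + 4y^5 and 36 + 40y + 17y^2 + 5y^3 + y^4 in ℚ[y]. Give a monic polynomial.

Euclidean algorithm in ℚ[y]:
  4y^5 + 16y^4 + 56y^3 + 116y^2 + 72y = (4y − 4)(y^4 + 5y^3 + 17y^2 + 40y + 36) + (8y^3 + 24y^2 + 88y + 144)
  y^4 + 5y^3 + 17y^2 + 40y + 36 = ((1/8)y + 1/4)(8y^3 + 24y^2 + 88y + 144) + (0)
Last nonzero remainder: 8y^3 + 24y^2 + 88y + 144. Dividing through by 8 gives the monic gcd y^3 + 3y^2 + 11y + 18.

18 + 11y + 3y^2 + y^3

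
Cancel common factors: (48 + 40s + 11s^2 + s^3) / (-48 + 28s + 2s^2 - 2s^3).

(-12 - 7s - s^2)/(12 - 10s + 2s^2)

Euclidean algorithm in ℚ[s]:
  s^3 + 11s^2 + 40s + 48 = (-1/2)(-2s^3 + 2s^2 + 28s - 48) + (12s^2 + 54s + 24)
  -2s^3 + 2s^2 + 28s - 48 = (-(1/6)s + 11/12)(12s^2 + 54s + 24) + (-(35/2)s - 70)
  12s^2 + 54s + 24 = (-(24/35)s - 12/35)(-(35/2)s - 70) + (0)
Last nonzero remainder: -(35/2)s - 70. Dividing through by -35/2 gives the monic gcd s + 4.
Cancel s + 4 from numerator and denominator to get the reduced form.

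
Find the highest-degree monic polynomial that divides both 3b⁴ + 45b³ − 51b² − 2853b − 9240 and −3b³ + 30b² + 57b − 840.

Euclidean algorithm in ℚ[b]:
  3b⁴ + 45b³ − 51b² − 2853b − 9240 = (−b − 25)(−3b³ + 30b² + 57b − 840) + (756b² − 2268b − 30240)
  −3b³ + 30b² + 57b − 840 = (−(1/252)b + 1/36)(756b² − 2268b − 30240) + (0)
Last nonzero remainder: 756b² − 2268b − 30240. Dividing through by 756 gives the monic gcd b² − 3b − 40.

b² − 3b − 40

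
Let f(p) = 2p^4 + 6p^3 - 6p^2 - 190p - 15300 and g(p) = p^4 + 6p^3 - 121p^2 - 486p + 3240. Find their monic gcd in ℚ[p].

Repeated division with remainder:
  2p^4 + 6p^3 - 6p^2 - 190p - 15300 = (2)(p^4 + 6p^3 - 121p^2 - 486p + 3240) + (-6p^3 + 236p^2 + 782p - 21780)
  p^4 + 6p^3 - 121p^2 - 486p + 3240 = (-(1/6)p - 68/9)(-6p^3 + 236p^2 + 782p - 21780) + ((16132/9)p^2 + (16132/9)p - 161320)
  -6p^3 + 236p^2 + 782p - 21780 = (-(27/8066)p + 1089/8066)((16132/9)p^2 + (16132/9)p - 161320) + (0)
Last nonzero remainder: (16132/9)p^2 + (16132/9)p - 161320. Dividing through by 16132/9 gives the monic gcd p^2 + p - 90.

p^2 + p - 90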